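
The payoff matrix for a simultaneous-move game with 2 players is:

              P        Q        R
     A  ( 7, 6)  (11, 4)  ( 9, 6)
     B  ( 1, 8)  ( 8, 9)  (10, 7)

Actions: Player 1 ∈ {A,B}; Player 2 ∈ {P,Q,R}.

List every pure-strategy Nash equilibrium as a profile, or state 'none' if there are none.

PSNE = {(A,P)}

(A,P): NE
(A,Q): not NE [P2→R gives 6>4]
(A,R): not NE [P1→B gives 10>9]
(B,P): not NE [P1→A gives 7>1; P2→Q gives 9>8]
(B,Q): not NE [P1→A gives 11>8]
(B,R): not NE [P2→Q gives 9>7]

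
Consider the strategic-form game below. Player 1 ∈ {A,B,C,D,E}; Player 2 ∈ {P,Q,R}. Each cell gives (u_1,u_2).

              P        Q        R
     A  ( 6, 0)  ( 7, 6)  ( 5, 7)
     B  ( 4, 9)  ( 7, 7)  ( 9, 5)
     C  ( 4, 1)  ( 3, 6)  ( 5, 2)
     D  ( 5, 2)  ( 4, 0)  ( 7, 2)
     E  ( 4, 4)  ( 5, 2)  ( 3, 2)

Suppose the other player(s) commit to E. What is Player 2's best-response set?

u_2(P vs E) = 4
u_2(Q vs E) = 2
u_2(R vs E) = 2
max payoff 4 at {P}

argmax u_2 = {P}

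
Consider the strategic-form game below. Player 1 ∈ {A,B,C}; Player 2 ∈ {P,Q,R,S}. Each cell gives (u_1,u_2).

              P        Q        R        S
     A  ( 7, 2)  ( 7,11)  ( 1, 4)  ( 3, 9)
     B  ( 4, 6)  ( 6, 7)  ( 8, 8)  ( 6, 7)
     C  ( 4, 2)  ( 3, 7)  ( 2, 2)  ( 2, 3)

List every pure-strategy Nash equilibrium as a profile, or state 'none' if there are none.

(A,P): not NE [P2→Q gives 11>2]
(A,Q): NE
(A,R): not NE [P1→B gives 8>1; P2→Q gives 11>4]
(A,S): not NE [P1→B gives 6>3; P2→Q gives 11>9]
(B,P): not NE [P1→A gives 7>4; P2→R gives 8>6]
(B,Q): not NE [P1→A gives 7>6; P2→R gives 8>7]
(B,R): NE
(B,S): not NE [P2→R gives 8>7]
(C,P): not NE [P1→A gives 7>4; P2→Q gives 7>2]
(C,Q): not NE [P1→A gives 7>3]
(C,R): not NE [P1→B gives 8>2; P2→Q gives 7>2]
(C,S): not NE [P1→B gives 6>2; P2→Q gives 7>3]

NE set: (A,Q), (B,R)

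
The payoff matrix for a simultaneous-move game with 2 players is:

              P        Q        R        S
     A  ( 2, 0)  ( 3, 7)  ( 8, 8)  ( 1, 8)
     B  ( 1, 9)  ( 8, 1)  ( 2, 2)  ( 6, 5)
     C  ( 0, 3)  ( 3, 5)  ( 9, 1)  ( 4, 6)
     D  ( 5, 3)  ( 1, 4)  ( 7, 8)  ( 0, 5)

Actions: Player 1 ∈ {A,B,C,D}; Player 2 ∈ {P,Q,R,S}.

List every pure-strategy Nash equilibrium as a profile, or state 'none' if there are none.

(A,P): not NE [P1→D gives 5>2; P2→S gives 8>0]
(A,Q): not NE [P1→B gives 8>3; P2→S gives 8>7]
(A,R): not NE [P1→C gives 9>8]
(A,S): not NE [P1→B gives 6>1]
(B,P): not NE [P1→D gives 5>1]
(B,Q): not NE [P2→P gives 9>1]
(B,R): not NE [P1→C gives 9>2; P2→P gives 9>2]
(B,S): not NE [P2→P gives 9>5]
(C,P): not NE [P1→D gives 5>0; P2→S gives 6>3]
(C,Q): not NE [P1→B gives 8>3; P2→S gives 6>5]
(C,R): not NE [P2→S gives 6>1]
(C,S): not NE [P1→B gives 6>4]
(D,P): not NE [P2→R gives 8>3]
(D,Q): not NE [P1→B gives 8>1; P2→R gives 8>4]
(D,R): not NE [P1→C gives 9>7]
(D,S): not NE [P1→B gives 6>0; P2→R gives 8>5]

Equilibria: none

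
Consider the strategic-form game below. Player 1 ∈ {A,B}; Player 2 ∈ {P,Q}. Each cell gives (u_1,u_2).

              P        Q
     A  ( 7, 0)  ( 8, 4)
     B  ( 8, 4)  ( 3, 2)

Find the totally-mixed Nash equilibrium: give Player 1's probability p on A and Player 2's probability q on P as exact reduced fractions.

P1 mixes 1/3 on A; P2 mixes 5/6 on P

P1 indiff ⇒ q·7+(1-q)·8 = q·8+(1-q)·3 ⇒ q(-1) = (1-q)(-5) ⇒ q = 5/6
P2 indiff ⇒ p·0+(1-p)·4 = p·4+(1-p)·2 ⇒ p(-4) = (1-p)(-2) ⇒ p = 1/3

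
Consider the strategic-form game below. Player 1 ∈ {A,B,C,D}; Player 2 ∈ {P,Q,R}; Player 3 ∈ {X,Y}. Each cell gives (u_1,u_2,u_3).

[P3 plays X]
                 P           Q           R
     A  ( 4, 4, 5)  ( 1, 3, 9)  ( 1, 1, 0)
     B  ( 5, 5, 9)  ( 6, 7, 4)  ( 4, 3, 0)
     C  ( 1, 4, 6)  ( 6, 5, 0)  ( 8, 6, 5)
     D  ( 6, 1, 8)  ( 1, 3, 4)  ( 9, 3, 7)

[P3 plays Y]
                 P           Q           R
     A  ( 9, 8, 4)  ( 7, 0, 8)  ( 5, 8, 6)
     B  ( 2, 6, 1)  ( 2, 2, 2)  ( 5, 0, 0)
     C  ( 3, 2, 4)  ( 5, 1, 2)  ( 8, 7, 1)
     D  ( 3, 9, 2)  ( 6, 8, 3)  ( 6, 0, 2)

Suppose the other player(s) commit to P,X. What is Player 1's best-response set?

u_1(A vs P,X) = 4
u_1(B vs P,X) = 5
u_1(C vs P,X) = 1
u_1(D vs P,X) = 6
max payoff 6 at {D}

argmax u_1 = {D}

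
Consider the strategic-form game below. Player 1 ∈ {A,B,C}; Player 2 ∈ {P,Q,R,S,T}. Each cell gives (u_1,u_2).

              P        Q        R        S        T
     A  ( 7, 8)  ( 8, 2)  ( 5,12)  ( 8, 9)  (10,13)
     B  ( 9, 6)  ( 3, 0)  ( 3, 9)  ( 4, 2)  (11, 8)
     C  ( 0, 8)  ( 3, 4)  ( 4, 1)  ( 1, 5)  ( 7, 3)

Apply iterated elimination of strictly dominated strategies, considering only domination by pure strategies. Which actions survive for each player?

IESDS → P1:{A,B} P2:{R,T}

P1 drop C (A beats it: P:7>0 Q:8>3 R:5>4 S:8>1 T:10>7)
P2 drop P (R beats it: A:12>8 B:9>6)
P2 drop Q (R beats it: A:12>2 B:9>0)
P2 drop S (R beats it: A:12>9 B:9>2)
P1→{A,B} P2→{R,T}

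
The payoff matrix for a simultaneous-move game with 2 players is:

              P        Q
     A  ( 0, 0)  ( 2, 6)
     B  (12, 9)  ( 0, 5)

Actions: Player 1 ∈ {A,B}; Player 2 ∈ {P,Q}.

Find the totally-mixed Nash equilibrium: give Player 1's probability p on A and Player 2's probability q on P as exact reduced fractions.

P1 indiff ⇒ q·0+(1-q)·2 = q·12+(1-q)·0 ⇒ q(-12) = (1-q)(-2) ⇒ q = 1/7
P2 indiff ⇒ p·0+(1-p)·9 = p·6+(1-p)·5 ⇒ p(-6) = (1-p)(-4) ⇒ p = 2/5

P1 mixes 2/5 on A; P2 mixes 1/7 on P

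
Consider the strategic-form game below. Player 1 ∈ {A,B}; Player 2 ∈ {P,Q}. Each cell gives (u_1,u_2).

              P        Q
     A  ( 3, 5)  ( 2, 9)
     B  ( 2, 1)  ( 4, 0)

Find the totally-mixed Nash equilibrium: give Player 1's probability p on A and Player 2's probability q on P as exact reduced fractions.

P1 indiff ⇒ q·3+(1-q)·2 = q·2+(1-q)·4 ⇒ q(1) = (1-q)(2) ⇒ q = 2/3
P2 indiff ⇒ p·5+(1-p)·1 = p·9+(1-p)·0 ⇒ p(-4) = (1-p)(-1) ⇒ p = 1/5

P1 mixes 1/5 on A; P2 mixes 2/3 on P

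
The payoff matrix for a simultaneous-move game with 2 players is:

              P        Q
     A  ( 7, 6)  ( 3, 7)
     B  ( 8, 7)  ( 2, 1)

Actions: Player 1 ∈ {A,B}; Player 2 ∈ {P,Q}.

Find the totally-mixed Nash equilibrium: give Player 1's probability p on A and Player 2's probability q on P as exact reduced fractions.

(p,q) = (6/7, 1/2)

P1 indiff ⇒ q·7+(1-q)·3 = q·8+(1-q)·2 ⇒ q(-1) = (1-q)(-1) ⇒ q = 1/2
P2 indiff ⇒ p·6+(1-p)·7 = p·7+(1-p)·1 ⇒ p(-1) = (1-p)(-6) ⇒ p = 6/7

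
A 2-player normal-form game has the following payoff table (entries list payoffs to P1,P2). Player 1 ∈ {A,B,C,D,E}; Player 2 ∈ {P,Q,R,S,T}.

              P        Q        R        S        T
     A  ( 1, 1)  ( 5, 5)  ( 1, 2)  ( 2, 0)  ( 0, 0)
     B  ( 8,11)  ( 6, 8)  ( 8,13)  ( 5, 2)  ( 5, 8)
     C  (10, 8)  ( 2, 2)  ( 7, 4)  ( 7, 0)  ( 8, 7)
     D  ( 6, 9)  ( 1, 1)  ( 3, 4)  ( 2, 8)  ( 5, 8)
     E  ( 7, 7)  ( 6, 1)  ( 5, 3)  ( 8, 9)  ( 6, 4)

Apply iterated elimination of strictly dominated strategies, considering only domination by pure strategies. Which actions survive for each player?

P1 drop A (B beats it: P:8>1 Q:6>5 R:8>1 S:5>2 T:5>0)
P1 drop D (C beats it: P:10>6 Q:2>1 R:7>3 S:7>2 T:8>5)
P2 drop Q (P beats it: B:11>8 C:8>2 E:7>1)
P2 drop T (P beats it: B:11>8 C:8>7 E:7>4)
P1→{B,C,E} P2→{P,R,S}

IESDS → P1:{B,C,E} P2:{P,R,S}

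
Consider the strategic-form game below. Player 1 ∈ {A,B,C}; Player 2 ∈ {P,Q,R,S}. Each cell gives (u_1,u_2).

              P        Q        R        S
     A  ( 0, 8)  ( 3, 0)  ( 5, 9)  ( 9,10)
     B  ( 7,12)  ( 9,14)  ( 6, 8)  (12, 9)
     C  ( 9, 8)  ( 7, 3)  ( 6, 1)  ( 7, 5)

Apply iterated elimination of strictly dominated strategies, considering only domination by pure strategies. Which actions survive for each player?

P1 drop A (B beats it: P:7>0 Q:9>3 R:6>5 S:12>9)
P2 drop R (P beats it: B:12>8 C:8>1)
P2 drop S (P beats it: B:12>9 C:8>5)
P1→{B,C} P2→{P,Q}

Survivors P1:{B,C} P2:{P,Q}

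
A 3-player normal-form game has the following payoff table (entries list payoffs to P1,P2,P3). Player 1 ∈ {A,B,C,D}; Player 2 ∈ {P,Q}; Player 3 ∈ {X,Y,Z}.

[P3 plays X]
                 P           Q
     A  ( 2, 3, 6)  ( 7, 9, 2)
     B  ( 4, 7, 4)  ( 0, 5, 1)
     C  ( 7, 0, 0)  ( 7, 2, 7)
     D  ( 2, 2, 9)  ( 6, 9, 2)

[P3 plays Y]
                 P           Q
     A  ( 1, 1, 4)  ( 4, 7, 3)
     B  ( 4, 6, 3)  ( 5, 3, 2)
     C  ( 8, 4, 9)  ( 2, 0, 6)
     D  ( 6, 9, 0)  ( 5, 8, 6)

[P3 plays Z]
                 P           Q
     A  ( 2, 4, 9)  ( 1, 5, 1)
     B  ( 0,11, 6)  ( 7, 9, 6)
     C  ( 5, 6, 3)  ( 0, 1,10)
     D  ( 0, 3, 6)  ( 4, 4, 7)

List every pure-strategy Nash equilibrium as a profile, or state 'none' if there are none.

(A,P,X): not NE [P1→C gives 7>2; P2→Q gives 9>3; P3→Z gives 9>6]
(A,P,Y): not NE [P1→C gives 8>1; P2→Q gives 7>1; P3→Z gives 9>4]
(A,P,Z): not NE [P1→C gives 5>2; P2→Q gives 5>4]
(A,Q,X): not NE [P3→Y gives 3>2]
(A,Q,Y): not NE [P1→D gives 5>4]
(A,Q,Z): not NE [P1→B gives 7>1; P3→Y gives 3>1]
(B,P,X): not NE [P1→C gives 7>4; P3→Z gives 6>4]
(B,P,Y): not NE [P1→C gives 8>4; P3→Z gives 6>3]
(B,P,Z): not NE [P1→C gives 5>0]
(B,Q,X): not NE [P1→C gives 7>0; P2→P gives 7>5; P3→Z gives 6>1]
(B,Q,Y): not NE [P2→P gives 6>3; P3→Z gives 6>2]
(B,Q,Z): not NE [P2→P gives 11>9]
(C,P,X): not NE [P2→Q gives 2>0; P3→Y gives 9>0]
(C,P,Y): NE
(C,P,Z): not NE [P3→Y gives 9>3]
(C,Q,X): not NE [P3→Z gives 10>7]
(C,Q,Y): not NE [P1→D gives 5>2; P2→P gives 4>0; P3→Z gives 10>6]
(C,Q,Z): not NE [P1→B gives 7>0; P2→P gives 6>1]
(D,P,X): not NE [P1→C gives 7>2; P2→Q gives 9>2]
(D,P,Y): not NE [P1→C gives 8>6; P3→X gives 9>0]
(D,P,Z): not NE [P1→C gives 5>0; P2→Q gives 4>3; P3→X gives 9>6]
(D,Q,X): not NE [P1→C gives 7>6; P3→Z gives 7>2]
(D,Q,Y): not NE [P2→P gives 9>8; P3→Z gives 7>6]
(D,Q,Z): not NE [P1→B gives 7>4]

PSNE = {(C,P,Y)}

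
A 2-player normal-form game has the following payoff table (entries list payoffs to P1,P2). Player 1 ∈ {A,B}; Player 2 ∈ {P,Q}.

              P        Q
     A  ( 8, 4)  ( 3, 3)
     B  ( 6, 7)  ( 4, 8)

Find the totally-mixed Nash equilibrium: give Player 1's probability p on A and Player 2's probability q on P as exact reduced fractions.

(p,q) = (1/2, 1/3)

P1 indiff ⇒ q·8+(1-q)·3 = q·6+(1-q)·4 ⇒ q(2) = (1-q)(1) ⇒ q = 1/3
P2 indiff ⇒ p·4+(1-p)·7 = p·3+(1-p)·8 ⇒ p(1) = (1-p)(1) ⇒ p = 1/2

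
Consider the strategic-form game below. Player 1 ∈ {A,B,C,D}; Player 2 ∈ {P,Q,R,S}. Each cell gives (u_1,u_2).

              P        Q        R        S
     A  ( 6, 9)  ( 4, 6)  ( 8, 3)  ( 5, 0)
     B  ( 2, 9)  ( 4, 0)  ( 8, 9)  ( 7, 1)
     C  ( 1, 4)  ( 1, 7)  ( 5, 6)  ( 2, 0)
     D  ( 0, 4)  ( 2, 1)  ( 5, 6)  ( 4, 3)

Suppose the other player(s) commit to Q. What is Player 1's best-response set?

u_1(A vs Q) = 4
u_1(B vs Q) = 4
u_1(C vs Q) = 1
u_1(D vs Q) = 2
max payoff 4 at {A,B}

BR_1 = {A,B}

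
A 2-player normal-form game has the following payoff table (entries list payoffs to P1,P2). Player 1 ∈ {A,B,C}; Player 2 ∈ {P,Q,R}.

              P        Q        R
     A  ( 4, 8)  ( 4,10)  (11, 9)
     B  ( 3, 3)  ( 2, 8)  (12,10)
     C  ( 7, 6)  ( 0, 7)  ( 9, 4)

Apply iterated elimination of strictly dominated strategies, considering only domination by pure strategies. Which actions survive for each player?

IESDS → P1:{A,B} P2:{Q,R}

P2 drop P (Q beats it: A:10>8 B:8>3 C:7>6)
P1 drop C (A beats it: Q:4>0 R:11>9)
P1→{A,B} P2→{Q,R}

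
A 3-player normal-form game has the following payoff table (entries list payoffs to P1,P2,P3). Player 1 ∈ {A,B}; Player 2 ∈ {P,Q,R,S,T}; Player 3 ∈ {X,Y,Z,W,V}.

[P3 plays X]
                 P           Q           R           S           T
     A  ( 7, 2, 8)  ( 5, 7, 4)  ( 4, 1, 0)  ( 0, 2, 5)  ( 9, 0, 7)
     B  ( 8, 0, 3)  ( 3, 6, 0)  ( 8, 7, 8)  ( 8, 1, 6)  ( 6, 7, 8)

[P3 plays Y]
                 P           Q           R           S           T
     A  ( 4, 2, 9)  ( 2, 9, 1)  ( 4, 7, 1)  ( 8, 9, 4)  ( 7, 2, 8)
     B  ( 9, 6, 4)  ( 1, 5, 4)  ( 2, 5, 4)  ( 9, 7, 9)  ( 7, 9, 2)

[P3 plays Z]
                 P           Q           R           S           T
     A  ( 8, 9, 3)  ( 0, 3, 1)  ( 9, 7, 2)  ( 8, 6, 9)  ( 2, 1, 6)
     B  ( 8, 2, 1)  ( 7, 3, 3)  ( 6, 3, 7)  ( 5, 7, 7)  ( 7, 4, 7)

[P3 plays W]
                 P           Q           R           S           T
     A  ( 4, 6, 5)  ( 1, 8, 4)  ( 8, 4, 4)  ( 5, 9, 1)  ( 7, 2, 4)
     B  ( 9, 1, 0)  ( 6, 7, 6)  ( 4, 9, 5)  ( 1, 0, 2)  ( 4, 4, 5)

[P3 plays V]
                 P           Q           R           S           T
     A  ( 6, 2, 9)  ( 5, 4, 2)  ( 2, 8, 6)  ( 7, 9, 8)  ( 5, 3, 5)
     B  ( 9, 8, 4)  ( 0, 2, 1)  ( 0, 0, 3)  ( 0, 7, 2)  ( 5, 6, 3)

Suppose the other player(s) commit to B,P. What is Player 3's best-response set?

BR_3 = {Y,V}

u_3(X vs B,P) = 3
u_3(Y vs B,P) = 4
u_3(Z vs B,P) = 1
u_3(W vs B,P) = 0
u_3(V vs B,P) = 4
max payoff 4 at {Y,V}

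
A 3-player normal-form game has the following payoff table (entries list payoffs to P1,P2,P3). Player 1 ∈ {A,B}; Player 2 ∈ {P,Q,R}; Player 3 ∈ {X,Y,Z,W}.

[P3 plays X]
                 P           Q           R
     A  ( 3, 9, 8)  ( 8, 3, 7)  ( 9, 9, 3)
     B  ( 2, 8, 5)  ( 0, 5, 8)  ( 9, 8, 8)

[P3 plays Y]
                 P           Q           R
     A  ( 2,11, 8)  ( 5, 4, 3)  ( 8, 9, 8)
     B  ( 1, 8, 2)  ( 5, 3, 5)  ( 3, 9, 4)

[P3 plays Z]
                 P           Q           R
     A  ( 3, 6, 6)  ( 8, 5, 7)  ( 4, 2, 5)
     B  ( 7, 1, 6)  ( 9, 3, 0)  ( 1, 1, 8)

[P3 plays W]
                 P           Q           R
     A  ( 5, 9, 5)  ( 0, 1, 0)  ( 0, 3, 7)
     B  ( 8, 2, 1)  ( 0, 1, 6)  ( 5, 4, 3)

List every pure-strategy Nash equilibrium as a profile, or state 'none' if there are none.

(A,P,X): NE
(A,P,Y): NE
(A,P,Z): not NE [P1→B gives 7>3; P3→Y gives 8>6]
(A,P,W): not NE [P1→B gives 8>5; P3→Y gives 8>5]
(A,Q,X): not NE [P2→R gives 9>3]
(A,Q,Y): not NE [P2→P gives 11>4; P3→Z gives 7>3]
(A,Q,Z): not NE [P1→B gives 9>8; P2→P gives 6>5]
(A,Q,W): not NE [P2→P gives 9>1; P3→Z gives 7>0]
(A,R,X): not NE [P3→Y gives 8>3]
(A,R,Y): not NE [P2→P gives 11>9]
(A,R,Z): not NE [P2→P gives 6>2; P3→Y gives 8>5]
(A,R,W): not NE [P1→B gives 5>0; P2→P gives 9>3; P3→Y gives 8>7]
(B,P,X): not NE [P1→A gives 3>2; P3→Z gives 6>5]
(B,P,Y): not NE [P1→A gives 2>1; P2→R gives 9>8; P3→Z gives 6>2]
(B,P,Z): not NE [P2→Q gives 3>1]
(B,P,W): not NE [P2→R gives 4>2; P3→Z gives 6>1]
(B,Q,X): not NE [P1→A gives 8>0; P2→R gives 8>5]
(B,Q,Y): not NE [P2→R gives 9>3; P3→X gives 8>5]
(B,Q,Z): not NE [P3→X gives 8>0]
(B,Q,W): not NE [P2→R gives 4>1; P3→X gives 8>6]
(B,R,X): NE
(B,R,Y): not NE [P1→A gives 8>3; P3→Z gives 8>4]
(B,R,Z): not NE [P1→A gives 4>1; P2→Q gives 3>1]
(B,R,W): not NE [P3→Z gives 8>3]

PSNE = {(A,P,X), (A,P,Y), (B,R,X)}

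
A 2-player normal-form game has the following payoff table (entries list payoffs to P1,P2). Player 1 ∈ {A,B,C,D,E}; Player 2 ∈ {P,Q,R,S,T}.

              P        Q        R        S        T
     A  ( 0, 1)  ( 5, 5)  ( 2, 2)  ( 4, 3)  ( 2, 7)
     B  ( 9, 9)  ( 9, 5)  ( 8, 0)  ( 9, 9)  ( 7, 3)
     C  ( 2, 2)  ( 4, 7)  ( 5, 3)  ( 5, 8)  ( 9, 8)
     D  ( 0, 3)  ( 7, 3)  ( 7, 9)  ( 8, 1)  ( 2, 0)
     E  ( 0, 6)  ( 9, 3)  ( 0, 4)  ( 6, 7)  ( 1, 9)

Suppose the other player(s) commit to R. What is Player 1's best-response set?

u_1(A vs R) = 2
u_1(B vs R) = 8
u_1(C vs R) = 5
u_1(D vs R) = 7
u_1(E vs R) = 0
max payoff 8 at {B}

argmax u_1 = {B}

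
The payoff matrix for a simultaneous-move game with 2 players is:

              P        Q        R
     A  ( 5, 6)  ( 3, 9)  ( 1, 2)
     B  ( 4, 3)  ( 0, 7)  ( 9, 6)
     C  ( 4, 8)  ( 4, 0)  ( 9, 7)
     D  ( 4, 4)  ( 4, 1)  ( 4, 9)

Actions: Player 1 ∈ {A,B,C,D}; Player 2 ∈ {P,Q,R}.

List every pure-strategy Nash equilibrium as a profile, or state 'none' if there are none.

(A,P): not NE [P2→Q gives 9>6]
(A,Q): not NE [P1→D gives 4>3]
(A,R): not NE [P1→C gives 9>1; P2→Q gives 9>2]
(B,P): not NE [P1→A gives 5>4; P2→Q gives 7>3]
(B,Q): not NE [P1→D gives 4>0]
(B,R): not NE [P2→Q gives 7>6]
(C,P): not NE [P1→A gives 5>4]
(C,Q): not NE [P2→P gives 8>0]
(C,R): not NE [P2→P gives 8>7]
(D,P): not NE [P1→A gives 5>4; P2→R gives 9>4]
(D,Q): not NE [P2→R gives 9>1]
(D,R): not NE [P1→C gives 9>4]

No pure NE.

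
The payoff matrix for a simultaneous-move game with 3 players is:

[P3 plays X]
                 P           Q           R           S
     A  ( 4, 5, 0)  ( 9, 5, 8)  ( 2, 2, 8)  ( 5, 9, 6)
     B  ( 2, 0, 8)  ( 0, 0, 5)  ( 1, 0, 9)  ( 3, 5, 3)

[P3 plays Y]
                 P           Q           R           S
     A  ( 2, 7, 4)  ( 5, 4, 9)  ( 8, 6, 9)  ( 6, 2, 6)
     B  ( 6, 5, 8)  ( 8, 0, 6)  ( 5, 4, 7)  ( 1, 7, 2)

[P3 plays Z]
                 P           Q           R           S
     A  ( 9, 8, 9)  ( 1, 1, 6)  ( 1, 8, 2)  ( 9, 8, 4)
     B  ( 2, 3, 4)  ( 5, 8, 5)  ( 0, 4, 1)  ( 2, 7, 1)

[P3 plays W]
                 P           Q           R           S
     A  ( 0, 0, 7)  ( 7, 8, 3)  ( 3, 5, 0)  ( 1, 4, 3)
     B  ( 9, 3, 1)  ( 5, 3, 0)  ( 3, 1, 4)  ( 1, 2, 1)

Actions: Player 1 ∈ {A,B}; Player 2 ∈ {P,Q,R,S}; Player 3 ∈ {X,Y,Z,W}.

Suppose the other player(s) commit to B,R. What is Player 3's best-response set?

argmax u_3 = {X}

u_3(X vs B,R) = 9
u_3(Y vs B,R) = 7
u_3(Z vs B,R) = 1
u_3(W vs B,R) = 4
max payoff 9 at {X}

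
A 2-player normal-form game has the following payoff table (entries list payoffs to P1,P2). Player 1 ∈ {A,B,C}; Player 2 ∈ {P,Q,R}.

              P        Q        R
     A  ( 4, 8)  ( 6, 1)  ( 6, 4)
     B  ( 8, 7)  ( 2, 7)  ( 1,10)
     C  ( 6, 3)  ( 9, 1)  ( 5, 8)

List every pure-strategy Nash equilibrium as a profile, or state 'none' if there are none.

(A,P): not NE [P1→B gives 8>4]
(A,Q): not NE [P1→C gives 9>6; P2→P gives 8>1]
(A,R): not NE [P2→P gives 8>4]
(B,P): not NE [P2→R gives 10>7]
(B,Q): not NE [P1→C gives 9>2; P2→R gives 10>7]
(B,R): not NE [P1→A gives 6>1]
(C,P): not NE [P1→B gives 8>6; P2→R gives 8>3]
(C,Q): not NE [P2→R gives 8>1]
(C,R): not NE [P1→A gives 6>5]

PSNE: ∅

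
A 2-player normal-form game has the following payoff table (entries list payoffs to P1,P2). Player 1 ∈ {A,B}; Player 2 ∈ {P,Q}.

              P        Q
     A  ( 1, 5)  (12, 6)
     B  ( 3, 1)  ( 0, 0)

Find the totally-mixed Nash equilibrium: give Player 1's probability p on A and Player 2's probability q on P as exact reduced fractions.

P1 mixes 1/2 on A; P2 mixes 6/7 on P

P1 indiff ⇒ q·1+(1-q)·12 = q·3+(1-q)·0 ⇒ q(-2) = (1-q)(-12) ⇒ q = 6/7
P2 indiff ⇒ p·5+(1-p)·1 = p·6+(1-p)·0 ⇒ p(-1) = (1-p)(-1) ⇒ p = 1/2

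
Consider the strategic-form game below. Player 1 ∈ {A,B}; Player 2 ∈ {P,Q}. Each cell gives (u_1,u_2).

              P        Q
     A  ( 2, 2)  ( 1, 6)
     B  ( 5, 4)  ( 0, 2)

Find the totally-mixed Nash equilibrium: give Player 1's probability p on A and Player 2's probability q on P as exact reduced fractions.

P1 mixes 1/3 on A; P2 mixes 1/4 on P

P1 indiff ⇒ q·2+(1-q)·1 = q·5+(1-q)·0 ⇒ q(-3) = (1-q)(-1) ⇒ q = 1/4
P2 indiff ⇒ p·2+(1-p)·4 = p·6+(1-p)·2 ⇒ p(-4) = (1-p)(-2) ⇒ p = 1/3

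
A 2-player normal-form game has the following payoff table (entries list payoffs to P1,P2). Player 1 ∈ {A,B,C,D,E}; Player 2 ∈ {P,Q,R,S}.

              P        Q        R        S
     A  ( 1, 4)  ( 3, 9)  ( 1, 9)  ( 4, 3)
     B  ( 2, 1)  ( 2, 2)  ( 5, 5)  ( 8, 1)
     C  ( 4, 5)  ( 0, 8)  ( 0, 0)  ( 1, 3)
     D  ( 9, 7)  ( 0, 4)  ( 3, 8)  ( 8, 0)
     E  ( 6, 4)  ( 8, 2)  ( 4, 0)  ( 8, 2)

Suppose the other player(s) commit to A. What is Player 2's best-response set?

BR_2 = {Q,R}

u_2(P vs A) = 4
u_2(Q vs A) = 9
u_2(R vs A) = 9
u_2(S vs A) = 3
max payoff 9 at {Q,R}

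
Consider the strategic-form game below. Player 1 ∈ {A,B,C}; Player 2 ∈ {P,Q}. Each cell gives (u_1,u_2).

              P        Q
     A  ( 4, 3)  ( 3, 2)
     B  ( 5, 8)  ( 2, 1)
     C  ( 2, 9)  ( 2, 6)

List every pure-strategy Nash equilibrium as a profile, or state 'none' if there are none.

(A,P): not NE [P1→B gives 5>4]
(A,Q): not NE [P2→P gives 3>2]
(B,P): NE
(B,Q): not NE [P1→A gives 3>2; P2→P gives 8>1]
(C,P): not NE [P1→B gives 5>2]
(C,Q): not NE [P1→A gives 3>2; P2→P gives 9>6]

Nash profiles: (B,P)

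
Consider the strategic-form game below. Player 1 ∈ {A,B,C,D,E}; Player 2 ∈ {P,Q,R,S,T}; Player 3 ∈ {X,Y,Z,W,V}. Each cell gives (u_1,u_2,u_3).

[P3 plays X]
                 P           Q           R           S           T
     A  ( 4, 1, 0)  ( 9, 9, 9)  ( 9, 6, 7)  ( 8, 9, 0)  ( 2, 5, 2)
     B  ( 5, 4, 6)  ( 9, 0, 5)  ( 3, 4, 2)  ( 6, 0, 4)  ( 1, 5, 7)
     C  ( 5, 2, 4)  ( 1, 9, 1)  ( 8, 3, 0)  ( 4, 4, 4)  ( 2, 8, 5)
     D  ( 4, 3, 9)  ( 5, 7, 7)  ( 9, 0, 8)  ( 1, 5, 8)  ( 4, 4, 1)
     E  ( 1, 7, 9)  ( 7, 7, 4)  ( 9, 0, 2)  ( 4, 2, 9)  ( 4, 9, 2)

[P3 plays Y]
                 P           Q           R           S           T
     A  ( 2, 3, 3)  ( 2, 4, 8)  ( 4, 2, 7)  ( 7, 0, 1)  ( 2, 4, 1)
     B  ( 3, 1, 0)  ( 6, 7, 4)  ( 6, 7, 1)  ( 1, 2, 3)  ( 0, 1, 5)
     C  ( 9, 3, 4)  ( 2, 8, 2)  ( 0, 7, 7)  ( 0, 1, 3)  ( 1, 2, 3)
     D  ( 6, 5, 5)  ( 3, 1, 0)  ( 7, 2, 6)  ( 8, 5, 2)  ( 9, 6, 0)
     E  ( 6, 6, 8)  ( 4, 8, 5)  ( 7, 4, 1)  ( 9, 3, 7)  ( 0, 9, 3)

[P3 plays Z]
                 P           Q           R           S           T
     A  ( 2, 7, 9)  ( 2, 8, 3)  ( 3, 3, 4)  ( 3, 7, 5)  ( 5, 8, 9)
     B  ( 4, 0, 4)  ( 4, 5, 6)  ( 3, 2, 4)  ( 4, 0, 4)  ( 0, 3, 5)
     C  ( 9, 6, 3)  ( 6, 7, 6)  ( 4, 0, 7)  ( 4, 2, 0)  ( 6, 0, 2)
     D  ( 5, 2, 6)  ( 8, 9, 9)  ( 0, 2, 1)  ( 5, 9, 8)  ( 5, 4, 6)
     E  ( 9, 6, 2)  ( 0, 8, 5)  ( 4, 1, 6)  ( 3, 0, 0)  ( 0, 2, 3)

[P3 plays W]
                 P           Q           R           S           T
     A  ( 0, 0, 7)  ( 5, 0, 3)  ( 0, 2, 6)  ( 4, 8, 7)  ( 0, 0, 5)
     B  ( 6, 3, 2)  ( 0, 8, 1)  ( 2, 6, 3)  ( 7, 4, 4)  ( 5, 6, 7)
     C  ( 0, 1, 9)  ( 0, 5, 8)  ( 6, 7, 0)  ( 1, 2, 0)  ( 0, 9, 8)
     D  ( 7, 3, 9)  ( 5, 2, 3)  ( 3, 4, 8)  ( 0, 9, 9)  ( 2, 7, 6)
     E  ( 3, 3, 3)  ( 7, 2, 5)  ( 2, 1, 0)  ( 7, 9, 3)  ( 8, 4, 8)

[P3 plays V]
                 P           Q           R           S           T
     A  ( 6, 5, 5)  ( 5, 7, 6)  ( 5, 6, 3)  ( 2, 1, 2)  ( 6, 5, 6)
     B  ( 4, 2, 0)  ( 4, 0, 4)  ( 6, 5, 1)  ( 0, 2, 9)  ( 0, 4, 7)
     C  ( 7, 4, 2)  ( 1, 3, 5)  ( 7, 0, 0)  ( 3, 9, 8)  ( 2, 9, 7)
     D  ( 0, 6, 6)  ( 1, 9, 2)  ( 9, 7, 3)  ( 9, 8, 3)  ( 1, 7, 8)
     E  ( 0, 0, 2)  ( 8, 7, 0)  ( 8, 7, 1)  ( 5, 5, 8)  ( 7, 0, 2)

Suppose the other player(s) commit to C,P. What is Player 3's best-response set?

u_3(X vs C,P) = 4
u_3(Y vs C,P) = 4
u_3(Z vs C,P) = 3
u_3(W vs C,P) = 9
u_3(V vs C,P) = 2
max payoff 9 at {W}

P3 best: {W}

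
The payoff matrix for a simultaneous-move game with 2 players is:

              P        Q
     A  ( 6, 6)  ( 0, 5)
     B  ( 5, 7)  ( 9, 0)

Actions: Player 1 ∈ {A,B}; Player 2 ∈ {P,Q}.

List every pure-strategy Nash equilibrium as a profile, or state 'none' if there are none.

(A,P): NE
(A,Q): not NE [P1→B gives 9>0; P2→P gives 6>5]
(B,P): not NE [P1→A gives 6>5]
(B,Q): not NE [P2→P gives 7>0]

NE set: (A,P)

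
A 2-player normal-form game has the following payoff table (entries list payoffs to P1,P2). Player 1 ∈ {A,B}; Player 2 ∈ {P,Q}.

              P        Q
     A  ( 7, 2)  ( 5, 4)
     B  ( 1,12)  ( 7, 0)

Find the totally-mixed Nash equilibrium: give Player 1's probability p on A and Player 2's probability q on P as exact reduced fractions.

P1 indiff ⇒ q·7+(1-q)·5 = q·1+(1-q)·7 ⇒ q(6) = (1-q)(2) ⇒ q = 1/4
P2 indiff ⇒ p·2+(1-p)·12 = p·4+(1-p)·0 ⇒ p(-2) = (1-p)(-12) ⇒ p = 6/7

p=6/7, q=1/4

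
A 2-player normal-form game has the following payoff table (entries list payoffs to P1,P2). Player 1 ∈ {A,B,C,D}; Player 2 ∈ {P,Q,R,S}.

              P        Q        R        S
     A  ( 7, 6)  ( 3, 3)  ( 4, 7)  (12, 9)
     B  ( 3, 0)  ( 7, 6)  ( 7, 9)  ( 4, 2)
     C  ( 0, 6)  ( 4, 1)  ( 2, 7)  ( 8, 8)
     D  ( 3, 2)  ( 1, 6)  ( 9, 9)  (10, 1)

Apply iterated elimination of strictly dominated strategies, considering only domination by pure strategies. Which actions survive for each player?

P2 drop P (R beats it: A:7>6 B:9>0 C:7>6 D:9>2)
P2 drop Q (R beats it: A:7>3 B:9>6 C:7>1 D:9>6)
P1 drop B (D beats it: R:9>7 S:10>4)
P1 drop C (A beats it: R:4>2 S:12>8)
P1→{A,D} P2→{R,S}

IESDS → P1:{A,D} P2:{R,S}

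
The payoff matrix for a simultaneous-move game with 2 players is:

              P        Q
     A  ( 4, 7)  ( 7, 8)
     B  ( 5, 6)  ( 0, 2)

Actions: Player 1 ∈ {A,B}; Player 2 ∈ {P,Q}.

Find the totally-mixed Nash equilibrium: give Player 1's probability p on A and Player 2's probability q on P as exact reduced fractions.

P1 indiff ⇒ q·4+(1-q)·7 = q·5+(1-q)·0 ⇒ q(-1) = (1-q)(-7) ⇒ q = 7/8
P2 indiff ⇒ p·7+(1-p)·6 = p·8+(1-p)·2 ⇒ p(-1) = (1-p)(-4) ⇒ p = 4/5

(p,q) = (4/5, 7/8)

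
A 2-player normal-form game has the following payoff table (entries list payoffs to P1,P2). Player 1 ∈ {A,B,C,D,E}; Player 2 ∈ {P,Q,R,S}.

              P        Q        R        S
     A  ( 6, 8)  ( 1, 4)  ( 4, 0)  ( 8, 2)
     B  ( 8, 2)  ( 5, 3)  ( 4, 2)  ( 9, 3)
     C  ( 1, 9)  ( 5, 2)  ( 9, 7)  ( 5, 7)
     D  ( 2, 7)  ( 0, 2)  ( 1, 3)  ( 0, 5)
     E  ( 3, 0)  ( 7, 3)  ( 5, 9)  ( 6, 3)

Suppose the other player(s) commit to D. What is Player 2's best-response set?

u_2(P vs D) = 7
u_2(Q vs D) = 2
u_2(R vs D) = 3
u_2(S vs D) = 5
max payoff 7 at {P}

P2 best: {P}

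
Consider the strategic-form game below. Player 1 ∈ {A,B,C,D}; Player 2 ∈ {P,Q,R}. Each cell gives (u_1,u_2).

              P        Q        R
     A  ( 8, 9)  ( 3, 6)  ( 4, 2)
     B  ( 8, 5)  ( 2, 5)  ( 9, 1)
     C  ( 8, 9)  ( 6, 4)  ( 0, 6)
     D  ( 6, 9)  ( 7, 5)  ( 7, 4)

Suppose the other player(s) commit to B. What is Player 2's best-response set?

u_2(P vs B) = 5
u_2(Q vs B) = 5
u_2(R vs B) = 1
max payoff 5 at {P,Q}

argmax u_2 = {P,Q}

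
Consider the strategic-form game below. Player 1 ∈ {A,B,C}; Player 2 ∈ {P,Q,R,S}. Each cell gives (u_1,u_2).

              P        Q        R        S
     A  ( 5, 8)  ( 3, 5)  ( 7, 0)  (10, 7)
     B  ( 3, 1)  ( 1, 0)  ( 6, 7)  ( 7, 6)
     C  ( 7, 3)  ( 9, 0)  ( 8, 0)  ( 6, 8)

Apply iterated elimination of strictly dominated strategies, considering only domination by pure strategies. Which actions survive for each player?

P1 drop B (A beats it: P:5>3 Q:3>1 R:7>6 S:10>7)
P2 drop Q (P beats it: A:8>5 C:3>0)
P2 drop R (P beats it: A:8>0 C:3>0)
P1→{A,C} P2→{P,S}

Remaining: P1:{A,C} P2:{P,S}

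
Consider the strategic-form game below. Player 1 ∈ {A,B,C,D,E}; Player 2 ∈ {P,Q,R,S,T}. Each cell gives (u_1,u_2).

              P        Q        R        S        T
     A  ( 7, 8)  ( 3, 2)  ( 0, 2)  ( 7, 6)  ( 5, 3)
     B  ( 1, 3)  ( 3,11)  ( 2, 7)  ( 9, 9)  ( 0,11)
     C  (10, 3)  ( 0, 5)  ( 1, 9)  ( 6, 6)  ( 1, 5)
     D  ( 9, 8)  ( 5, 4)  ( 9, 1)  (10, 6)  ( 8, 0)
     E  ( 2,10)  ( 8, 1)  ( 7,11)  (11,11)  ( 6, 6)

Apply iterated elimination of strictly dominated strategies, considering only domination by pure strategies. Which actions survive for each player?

P1 drop A (D beats it: P:9>7 Q:5>3 R:9>0 S:10>7 T:8>5)
P1 drop B (D beats it: P:9>1 Q:5>3 R:9>2 S:10>9 T:8>0)
P2 drop Q (S beats it: C:6>5 D:6>4 E:11>1)
P2 drop T (R beats it: C:9>5 D:1>0 E:11>6)
P1→{C,D,E} P2→{P,R,S}

IESDS → P1:{C,D,E} P2:{P,R,S}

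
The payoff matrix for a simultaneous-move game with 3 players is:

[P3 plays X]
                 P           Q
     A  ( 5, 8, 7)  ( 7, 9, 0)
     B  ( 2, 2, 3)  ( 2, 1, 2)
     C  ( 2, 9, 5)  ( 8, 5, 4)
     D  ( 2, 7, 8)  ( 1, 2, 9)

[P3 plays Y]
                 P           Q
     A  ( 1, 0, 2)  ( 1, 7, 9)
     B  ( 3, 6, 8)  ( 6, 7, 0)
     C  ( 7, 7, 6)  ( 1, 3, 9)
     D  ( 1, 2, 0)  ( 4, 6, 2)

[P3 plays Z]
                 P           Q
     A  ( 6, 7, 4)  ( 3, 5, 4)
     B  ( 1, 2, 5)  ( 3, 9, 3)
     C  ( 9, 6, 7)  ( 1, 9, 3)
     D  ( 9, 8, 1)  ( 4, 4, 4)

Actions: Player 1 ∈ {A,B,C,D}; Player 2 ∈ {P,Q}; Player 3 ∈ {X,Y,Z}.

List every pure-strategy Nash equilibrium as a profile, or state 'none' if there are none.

(A,P,X): not NE [P2→Q gives 9>8]
(A,P,Y): not NE [P1→C gives 7>1; P2→Q gives 7>0; P3→X gives 7>2]
(A,P,Z): not NE [P1→D gives 9>6; P3→X gives 7>4]
(A,Q,X): not NE [P1→C gives 8>7; P3→Y gives 9>0]
(A,Q,Y): not NE [P1→B gives 6>1]
(A,Q,Z): not NE [P1→D gives 4>3; P2→P gives 7>5; P3→Y gives 9>4]
(B,P,X): not NE [P1→A gives 5>2; P3→Y gives 8>3]
(B,P,Y): not NE [P1→C gives 7>3; P2→Q gives 7>6]
(B,P,Z): not NE [P1→D gives 9>1; P2→Q gives 9>2; P3→Y gives 8>5]
(B,Q,X): not NE [P1→C gives 8>2; P2→P gives 2>1; P3→Z gives 3>2]
(B,Q,Y): not NE [P3→Z gives 3>0]
(B,Q,Z): not NE [P1→D gives 4>3]
(C,P,X): not NE [P1→A gives 5>2; P3→Z gives 7>5]
(C,P,Y): not NE [P3→Z gives 7>6]
(C,P,Z): not NE [P2→Q gives 9>6]
(C,Q,X): not NE [P2→P gives 9>5; P3→Y gives 9>4]
(C,Q,Y): not NE [P1→B gives 6>1; P2→P gives 7>3]
(C,Q,Z): not NE [P1→D gives 4>1; P3→Y gives 9>3]
(D,P,X): not NE [P1→A gives 5>2]
(D,P,Y): not NE [P1→C gives 7>1; P2→Q gives 6>2; P3→X gives 8>0]
(D,P,Z): not NE [P3→X gives 8>1]
(D,Q,X): not NE [P1→C gives 8>1; P2→P gives 7>2]
(D,Q,Y): not NE [P1→B gives 6>4; P3→X gives 9>2]
(D,Q,Z): not NE [P2→P gives 8>4; P3→X gives 9>4]

No pure NE.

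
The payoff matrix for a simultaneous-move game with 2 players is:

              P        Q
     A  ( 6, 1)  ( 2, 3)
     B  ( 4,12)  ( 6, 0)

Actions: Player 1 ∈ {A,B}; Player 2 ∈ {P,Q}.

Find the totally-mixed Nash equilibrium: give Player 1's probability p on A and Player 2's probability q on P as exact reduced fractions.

P1 indiff ⇒ q·6+(1-q)·2 = q·4+(1-q)·6 ⇒ q(2) = (1-q)(4) ⇒ q = 2/3
P2 indiff ⇒ p·1+(1-p)·12 = p·3+(1-p)·0 ⇒ p(-2) = (1-p)(-12) ⇒ p = 6/7

p=6/7, q=2/3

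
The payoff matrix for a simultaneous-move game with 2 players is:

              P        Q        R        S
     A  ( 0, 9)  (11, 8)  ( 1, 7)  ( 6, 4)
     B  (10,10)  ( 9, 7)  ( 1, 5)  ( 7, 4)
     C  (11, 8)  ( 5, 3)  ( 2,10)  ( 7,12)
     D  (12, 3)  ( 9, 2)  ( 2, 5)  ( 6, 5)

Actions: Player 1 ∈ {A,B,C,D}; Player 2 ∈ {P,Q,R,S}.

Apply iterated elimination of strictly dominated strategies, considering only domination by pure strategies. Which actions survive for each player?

Survivors P1:{B,C,D} P2:{P,R,S}

P2 drop Q (P beats it: A:9>8 B:10>7 C:8>3 D:3>2)
P1 drop A (C beats it: P:11>0 R:2>1 S:7>6)
P1→{B,C,D} P2→{P,R,S}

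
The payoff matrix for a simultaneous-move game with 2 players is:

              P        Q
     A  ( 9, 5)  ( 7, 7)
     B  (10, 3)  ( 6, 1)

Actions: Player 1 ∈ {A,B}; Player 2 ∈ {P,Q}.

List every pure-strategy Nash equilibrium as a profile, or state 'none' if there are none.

(A,P): not NE [P1→B gives 10>9; P2→Q gives 7>5]
(A,Q): NE
(B,P): NE
(B,Q): not NE [P1→A gives 7>6; P2→P gives 3>1]

NE set: (A,Q), (B,P)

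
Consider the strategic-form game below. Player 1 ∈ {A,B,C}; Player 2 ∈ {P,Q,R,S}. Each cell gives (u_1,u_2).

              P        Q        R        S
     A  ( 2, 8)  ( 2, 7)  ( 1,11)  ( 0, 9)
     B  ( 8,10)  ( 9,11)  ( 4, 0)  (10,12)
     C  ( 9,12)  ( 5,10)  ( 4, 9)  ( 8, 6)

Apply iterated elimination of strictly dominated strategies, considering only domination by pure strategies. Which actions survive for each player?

IESDS → P1:{B,C} P2:{P,Q,S}

P1 drop A (B beats it: P:8>2 Q:9>2 R:4>1 S:10>0)
P2 drop R (P beats it: B:10>0 C:12>9)
P1→{B,C} P2→{P,Q,S}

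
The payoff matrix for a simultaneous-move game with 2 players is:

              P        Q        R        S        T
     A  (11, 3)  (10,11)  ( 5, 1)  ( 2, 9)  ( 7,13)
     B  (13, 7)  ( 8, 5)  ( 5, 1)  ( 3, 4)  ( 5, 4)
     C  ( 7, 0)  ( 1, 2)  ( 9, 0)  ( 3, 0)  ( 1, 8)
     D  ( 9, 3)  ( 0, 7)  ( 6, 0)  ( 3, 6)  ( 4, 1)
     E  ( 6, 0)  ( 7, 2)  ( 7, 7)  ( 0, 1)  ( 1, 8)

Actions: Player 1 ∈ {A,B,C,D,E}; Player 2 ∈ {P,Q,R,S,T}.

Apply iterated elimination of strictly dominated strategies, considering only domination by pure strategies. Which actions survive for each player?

P2 drop R (T beats it: A:13>1 B:4>1 C:8>0 D:1>0 E:8>7)
P1 drop E (A beats it: P:11>6 Q:10>7 S:2>0 T:7>1)
P2 drop S (Q beats it: A:11>9 B:5>4 C:2>0 D:7>6)
P1 drop C (A beats it: P:11>7 Q:10>1 T:7>1)
P1 drop D (A beats it: P:11>9 Q:10>0 T:7>4)
P1→{A,B} P2→{P,Q,T}

IESDS → P1:{A,B} P2:{P,Q,T}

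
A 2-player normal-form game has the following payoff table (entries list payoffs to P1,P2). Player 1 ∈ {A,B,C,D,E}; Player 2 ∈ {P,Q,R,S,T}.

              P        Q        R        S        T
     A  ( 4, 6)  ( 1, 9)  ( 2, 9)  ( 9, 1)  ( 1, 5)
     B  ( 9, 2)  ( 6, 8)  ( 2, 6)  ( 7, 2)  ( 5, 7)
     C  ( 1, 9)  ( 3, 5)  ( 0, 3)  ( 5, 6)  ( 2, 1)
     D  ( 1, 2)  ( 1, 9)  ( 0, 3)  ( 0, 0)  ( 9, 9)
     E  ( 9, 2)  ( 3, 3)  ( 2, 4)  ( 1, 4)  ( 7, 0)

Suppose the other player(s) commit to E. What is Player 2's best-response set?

u_2(P vs E) = 2
u_2(Q vs E) = 3
u_2(R vs E) = 4
u_2(S vs E) = 4
u_2(T vs E) = 0
max payoff 4 at {R,S}

BR_2 = {R,S}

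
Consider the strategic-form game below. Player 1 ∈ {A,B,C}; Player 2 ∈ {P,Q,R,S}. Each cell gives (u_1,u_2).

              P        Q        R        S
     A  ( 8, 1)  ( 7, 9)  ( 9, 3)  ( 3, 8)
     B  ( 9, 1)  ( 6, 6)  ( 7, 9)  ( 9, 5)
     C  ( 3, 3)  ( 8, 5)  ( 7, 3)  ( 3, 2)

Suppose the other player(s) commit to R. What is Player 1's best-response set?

argmax u_1 = {A}

u_1(A vs R) = 9
u_1(B vs R) = 7
u_1(C vs R) = 7
max payoff 9 at {A}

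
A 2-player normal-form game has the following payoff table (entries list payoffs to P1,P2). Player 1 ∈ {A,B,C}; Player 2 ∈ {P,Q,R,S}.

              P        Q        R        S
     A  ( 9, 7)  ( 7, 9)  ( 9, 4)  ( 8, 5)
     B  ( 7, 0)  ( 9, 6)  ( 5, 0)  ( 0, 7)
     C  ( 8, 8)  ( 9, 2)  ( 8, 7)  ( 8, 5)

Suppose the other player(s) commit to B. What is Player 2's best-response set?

u_2(P vs B) = 0
u_2(Q vs B) = 6
u_2(R vs B) = 0
u_2(S vs B) = 7
max payoff 7 at {S}

BR_2 = {S}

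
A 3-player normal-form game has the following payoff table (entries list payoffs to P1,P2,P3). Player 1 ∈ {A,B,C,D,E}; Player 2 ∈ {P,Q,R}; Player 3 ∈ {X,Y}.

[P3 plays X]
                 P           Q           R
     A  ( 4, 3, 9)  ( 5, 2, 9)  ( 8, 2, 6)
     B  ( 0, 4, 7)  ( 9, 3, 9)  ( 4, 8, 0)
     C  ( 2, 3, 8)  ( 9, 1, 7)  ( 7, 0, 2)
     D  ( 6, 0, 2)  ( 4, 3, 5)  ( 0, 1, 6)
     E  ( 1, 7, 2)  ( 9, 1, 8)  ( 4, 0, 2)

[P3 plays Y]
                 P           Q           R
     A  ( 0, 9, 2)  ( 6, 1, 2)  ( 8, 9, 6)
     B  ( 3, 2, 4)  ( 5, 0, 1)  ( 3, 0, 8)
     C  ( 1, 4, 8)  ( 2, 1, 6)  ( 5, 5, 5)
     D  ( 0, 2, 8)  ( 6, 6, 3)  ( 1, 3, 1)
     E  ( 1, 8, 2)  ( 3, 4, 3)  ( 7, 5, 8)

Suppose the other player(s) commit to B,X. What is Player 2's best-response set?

u_2(P vs B,X) = 4
u_2(Q vs B,X) = 3
u_2(R vs B,X) = 8
max payoff 8 at {R}

argmax u_2 = {R}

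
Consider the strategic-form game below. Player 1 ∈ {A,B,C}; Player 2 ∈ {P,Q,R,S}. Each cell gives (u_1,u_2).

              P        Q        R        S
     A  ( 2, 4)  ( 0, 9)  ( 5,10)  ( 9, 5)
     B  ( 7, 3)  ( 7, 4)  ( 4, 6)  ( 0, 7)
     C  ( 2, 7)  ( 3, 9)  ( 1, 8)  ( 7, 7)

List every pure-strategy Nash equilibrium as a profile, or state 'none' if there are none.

NE set: (A,R)

(A,P): not NE [P1→B gives 7>2; P2→R gives 10>4]
(A,Q): not NE [P1→B gives 7>0; P2→R gives 10>9]
(A,R): NE
(A,S): not NE [P2→R gives 10>5]
(B,P): not NE [P2→S gives 7>3]
(B,Q): not NE [P2→S gives 7>4]
(B,R): not NE [P1→A gives 5>4; P2→S gives 7>6]
(B,S): not NE [P1→A gives 9>0]
(C,P): not NE [P1→B gives 7>2; P2→Q gives 9>7]
(C,Q): not NE [P1→B gives 7>3]
(C,R): not NE [P1→A gives 5>1; P2→Q gives 9>8]
(C,S): not NE [P1→A gives 9>7; P2→Q gives 9>7]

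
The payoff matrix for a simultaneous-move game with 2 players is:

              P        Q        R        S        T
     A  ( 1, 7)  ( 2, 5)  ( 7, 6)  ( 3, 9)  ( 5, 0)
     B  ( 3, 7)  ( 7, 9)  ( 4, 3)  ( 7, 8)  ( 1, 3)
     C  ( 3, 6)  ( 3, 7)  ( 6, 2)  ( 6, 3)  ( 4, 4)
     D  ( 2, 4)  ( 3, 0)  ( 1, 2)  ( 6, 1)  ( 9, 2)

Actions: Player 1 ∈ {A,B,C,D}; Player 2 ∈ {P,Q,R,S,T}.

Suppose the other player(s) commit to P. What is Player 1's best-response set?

BR_1 = {B,C}

u_1(A vs P) = 1
u_1(B vs P) = 3
u_1(C vs P) = 3
u_1(D vs P) = 2
max payoff 3 at {B,C}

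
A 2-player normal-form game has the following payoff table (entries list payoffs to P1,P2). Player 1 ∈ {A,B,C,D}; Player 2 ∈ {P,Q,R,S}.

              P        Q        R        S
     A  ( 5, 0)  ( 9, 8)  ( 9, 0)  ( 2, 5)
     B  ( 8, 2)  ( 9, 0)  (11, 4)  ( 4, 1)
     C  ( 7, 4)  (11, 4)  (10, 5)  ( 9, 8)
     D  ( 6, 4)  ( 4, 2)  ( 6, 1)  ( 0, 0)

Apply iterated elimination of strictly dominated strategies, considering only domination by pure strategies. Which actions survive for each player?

IESDS → P1:{B,C} P2:{R,S}

P1 drop A (C beats it: P:7>5 Q:11>9 R:10>9 S:9>2)
P1 drop D (B beats it: P:8>6 Q:9>4 R:11>6 S:4>0)
P2 drop P (R beats it: B:4>2 C:5>4)
P2 drop Q (R beats it: B:4>0 C:5>4)
P1→{B,C} P2→{R,S}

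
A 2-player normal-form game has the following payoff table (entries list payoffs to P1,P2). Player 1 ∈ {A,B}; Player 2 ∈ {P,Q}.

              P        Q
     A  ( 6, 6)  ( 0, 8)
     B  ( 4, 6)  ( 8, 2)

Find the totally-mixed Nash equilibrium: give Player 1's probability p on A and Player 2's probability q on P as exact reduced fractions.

P1 indiff ⇒ q·6+(1-q)·0 = q·4+(1-q)·8 ⇒ q(2) = (1-q)(8) ⇒ q = 4/5
P2 indiff ⇒ p·6+(1-p)·6 = p·8+(1-p)·2 ⇒ p(-2) = (1-p)(-4) ⇒ p = 2/3

P1 mixes 2/3 on A; P2 mixes 4/5 on P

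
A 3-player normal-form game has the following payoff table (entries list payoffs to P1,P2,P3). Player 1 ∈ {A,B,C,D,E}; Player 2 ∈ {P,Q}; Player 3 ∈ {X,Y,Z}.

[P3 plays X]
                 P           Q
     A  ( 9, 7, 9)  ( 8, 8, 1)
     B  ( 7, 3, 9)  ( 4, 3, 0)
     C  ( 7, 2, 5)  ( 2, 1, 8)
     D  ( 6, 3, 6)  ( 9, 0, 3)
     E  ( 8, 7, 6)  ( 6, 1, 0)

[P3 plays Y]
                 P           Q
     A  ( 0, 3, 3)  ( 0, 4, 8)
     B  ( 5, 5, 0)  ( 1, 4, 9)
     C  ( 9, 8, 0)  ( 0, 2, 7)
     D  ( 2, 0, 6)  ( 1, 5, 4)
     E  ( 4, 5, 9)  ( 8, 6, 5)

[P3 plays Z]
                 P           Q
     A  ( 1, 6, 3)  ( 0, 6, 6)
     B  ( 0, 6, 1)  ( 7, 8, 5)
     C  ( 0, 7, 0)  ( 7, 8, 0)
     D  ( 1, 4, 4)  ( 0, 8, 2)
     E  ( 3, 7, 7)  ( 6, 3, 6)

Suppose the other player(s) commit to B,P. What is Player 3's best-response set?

P3 best: {X}

u_3(X vs B,P) = 9
u_3(Y vs B,P) = 0
u_3(Z vs B,P) = 1
max payoff 9 at {X}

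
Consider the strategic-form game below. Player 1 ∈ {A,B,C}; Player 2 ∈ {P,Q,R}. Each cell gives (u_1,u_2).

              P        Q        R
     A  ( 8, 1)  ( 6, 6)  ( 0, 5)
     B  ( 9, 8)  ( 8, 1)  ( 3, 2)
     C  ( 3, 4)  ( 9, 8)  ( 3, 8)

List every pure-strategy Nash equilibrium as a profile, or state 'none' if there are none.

(A,P): not NE [P1→B gives 9>8; P2→Q gives 6>1]
(A,Q): not NE [P1→C gives 9>6]
(A,R): not NE [P1→C gives 3>0; P2→Q gives 6>5]
(B,P): NE
(B,Q): not NE [P1→C gives 9>8; P2→P gives 8>1]
(B,R): not NE [P2→P gives 8>2]
(C,P): not NE [P1→B gives 9>3; P2→R gives 8>4]
(C,Q): NE
(C,R): NE

NE set: (B,P), (C,Q), (C,R)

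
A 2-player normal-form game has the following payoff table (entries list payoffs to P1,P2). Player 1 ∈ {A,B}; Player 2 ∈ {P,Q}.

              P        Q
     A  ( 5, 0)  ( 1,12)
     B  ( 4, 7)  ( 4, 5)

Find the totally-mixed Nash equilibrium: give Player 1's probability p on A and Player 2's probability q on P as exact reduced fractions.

(p,q) = (1/7, 3/4)

P1 indiff ⇒ q·5+(1-q)·1 = q·4+(1-q)·4 ⇒ q(1) = (1-q)(3) ⇒ q = 3/4
P2 indiff ⇒ p·0+(1-p)·7 = p·12+(1-p)·5 ⇒ p(-12) = (1-p)(-2) ⇒ p = 1/7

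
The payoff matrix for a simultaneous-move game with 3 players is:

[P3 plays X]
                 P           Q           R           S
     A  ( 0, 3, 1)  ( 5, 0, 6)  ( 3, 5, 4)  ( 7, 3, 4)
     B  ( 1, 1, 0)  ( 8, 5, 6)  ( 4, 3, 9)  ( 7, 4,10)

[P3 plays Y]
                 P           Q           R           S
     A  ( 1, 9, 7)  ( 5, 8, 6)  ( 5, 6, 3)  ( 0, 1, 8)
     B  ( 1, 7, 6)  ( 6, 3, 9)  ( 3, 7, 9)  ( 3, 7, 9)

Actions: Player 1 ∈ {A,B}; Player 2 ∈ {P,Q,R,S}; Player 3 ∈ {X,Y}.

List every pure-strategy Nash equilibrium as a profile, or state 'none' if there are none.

(A,P,X): not NE [P1→B gives 1>0; P2→R gives 5>3; P3→Y gives 7>1]
(A,P,Y): NE
(A,Q,X): not NE [P1→B gives 8>5; P2→R gives 5>0]
(A,Q,Y): not NE [P1→B gives 6>5; P2→P gives 9>8]
(A,R,X): not NE [P1→B gives 4>3]
(A,R,Y): not NE [P2→P gives 9>6; P3→X gives 4>3]
(A,S,X): not NE [P2→R gives 5>3; P3→Y gives 8>4]
(A,S,Y): not NE [P1→B gives 3>0; P2→P gives 9>1]
(B,P,X): not NE [P2→Q gives 5>1; P3→Y gives 6>0]
(B,P,Y): NE
(B,Q,X): not NE [P3→Y gives 9>6]
(B,Q,Y): not NE [P2→S gives 7>3]
(B,R,X): not NE [P2→Q gives 5>3]
(B,R,Y): not NE [P1→A gives 5>3]
(B,S,X): not NE [P2→Q gives 5>4]
(B,S,Y): not NE [P3→X gives 10>9]

NE set: (A,P,Y), (B,P,Y)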